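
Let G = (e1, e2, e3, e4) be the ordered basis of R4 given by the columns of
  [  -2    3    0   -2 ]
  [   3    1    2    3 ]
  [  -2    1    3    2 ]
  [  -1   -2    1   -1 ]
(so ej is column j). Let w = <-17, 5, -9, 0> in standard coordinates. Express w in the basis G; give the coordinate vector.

[w]_G is the unique c with M c = w, where M has columns e1, ..., e4.
Solving this 4x4 system gives c = (2, -3, -2, 2).
Check: 2e1 - 3e2 - 2e3 + 2e4 = <-17, 5, -9, 0>.

<2, -3, -2, 2>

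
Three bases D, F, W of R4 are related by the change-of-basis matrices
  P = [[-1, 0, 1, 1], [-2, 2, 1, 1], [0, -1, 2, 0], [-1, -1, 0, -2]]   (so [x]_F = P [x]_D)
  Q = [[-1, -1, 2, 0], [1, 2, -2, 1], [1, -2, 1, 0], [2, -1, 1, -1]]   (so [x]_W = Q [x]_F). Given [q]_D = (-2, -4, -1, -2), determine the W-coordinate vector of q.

Apply P to get F-coordinates (-1, -7, 2, 10), then Q to get W-coordinates.
The result is [q]_W = (12, -9, 15, -3).

(12, -9, 15, -3)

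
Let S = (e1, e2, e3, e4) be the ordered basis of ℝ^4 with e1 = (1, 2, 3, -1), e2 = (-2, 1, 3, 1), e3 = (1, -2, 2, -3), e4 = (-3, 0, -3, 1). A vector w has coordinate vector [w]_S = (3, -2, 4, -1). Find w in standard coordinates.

(14, -4, 14, -18)

By definition w = 3e1 - 2e2 + 4e3 - e4.
Summing componentwise gives (14, -4, 14, -18).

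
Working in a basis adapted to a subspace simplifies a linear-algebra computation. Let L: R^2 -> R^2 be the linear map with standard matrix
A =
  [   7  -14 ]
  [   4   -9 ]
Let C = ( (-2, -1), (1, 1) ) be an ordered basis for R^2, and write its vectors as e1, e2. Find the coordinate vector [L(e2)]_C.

(2, -3)

Compute L(e2) = A e2 = (-7, -5) in standard coordinates.
Then write this in C-coordinates: solve for y in y_1 e1 + y_2 e2 = (-7, -5).
This gives y = (2, -3), which is column 2 of [L]_C.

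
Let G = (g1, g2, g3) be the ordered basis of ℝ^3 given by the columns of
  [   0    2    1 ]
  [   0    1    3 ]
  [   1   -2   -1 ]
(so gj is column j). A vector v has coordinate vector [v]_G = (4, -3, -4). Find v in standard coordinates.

v = M [v]_G, where M has columns g1, ..., g3.
Carrying out the matrix-vector product, v = (-10, -15, 14).

(-10, -15, 14)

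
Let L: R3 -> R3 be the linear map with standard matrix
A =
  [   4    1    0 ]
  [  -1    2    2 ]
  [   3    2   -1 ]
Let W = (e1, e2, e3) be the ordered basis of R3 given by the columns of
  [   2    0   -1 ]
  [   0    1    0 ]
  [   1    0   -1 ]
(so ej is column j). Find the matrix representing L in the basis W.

The j-th column of [L]_W is [L(ej)]_W.
L(e1) = A e1 = (8, 0, 5) = 3e1 + 0·e2 - 2e3, so column 1 is (3, 0, -2).
Repeating for e2, e3 and assembling the columns gives [[3, -1, -2], [0, 2, -1], [-2, -3, 0]].

[[3, -1, -2], [0, 2, -1], [-2, -3, 0]]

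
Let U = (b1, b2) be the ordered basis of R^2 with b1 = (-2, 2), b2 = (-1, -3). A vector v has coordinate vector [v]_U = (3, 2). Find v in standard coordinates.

(-8, 0)

By definition v = 3b1 + 2b2.
Summing componentwise gives (-8, 0).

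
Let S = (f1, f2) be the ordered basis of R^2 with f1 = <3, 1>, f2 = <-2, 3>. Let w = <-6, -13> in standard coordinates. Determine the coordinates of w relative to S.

<-4, -3>

We seek scalars with c_1 f1 + c_2 f2 = w; equivalently solve M c = w where the columns of M are f1, f2.
System: 3c_1 - 2c_2 = -6, c_1 + 3c_2 = -13; solving gives c_1 = -4, c_2 = -3.
Check: -4f1 - 3f2 = <-6, -13>.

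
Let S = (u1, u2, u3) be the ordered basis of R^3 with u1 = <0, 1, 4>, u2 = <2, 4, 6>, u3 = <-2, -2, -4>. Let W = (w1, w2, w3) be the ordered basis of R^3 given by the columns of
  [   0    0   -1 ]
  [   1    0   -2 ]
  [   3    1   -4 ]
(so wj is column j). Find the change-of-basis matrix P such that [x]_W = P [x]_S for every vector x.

[[1, 0, 2], [1, -2, -2], [0, -2, 2]]

Take x = uj: its S-coordinates are the j-th standard unit vector, so P e_j — column j of P — equals [uj]_W.
u1 = w1 + w2 + 0·w3, giving column 1 = <1, 1, 0>; repeating for each j gives P = [[1, 0, 2], [1, -2, -2], [0, -2, 2]].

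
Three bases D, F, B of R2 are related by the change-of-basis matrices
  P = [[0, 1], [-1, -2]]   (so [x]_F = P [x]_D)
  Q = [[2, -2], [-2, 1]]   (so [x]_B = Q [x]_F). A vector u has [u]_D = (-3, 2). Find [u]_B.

(6, -5)

First [u]_F = P [u]_D = (2, -1).
Then [u]_B = Q [u]_F = (6, -5).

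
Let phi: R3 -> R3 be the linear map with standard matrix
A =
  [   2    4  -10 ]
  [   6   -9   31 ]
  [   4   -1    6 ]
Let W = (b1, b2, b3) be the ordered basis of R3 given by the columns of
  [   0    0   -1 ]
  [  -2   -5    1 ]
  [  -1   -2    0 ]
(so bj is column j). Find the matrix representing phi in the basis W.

With P the matrix whose columns are b1, ..., b3, [phi]_W = P^(-1) A P.
Column by column: phi(b1) = A b1 = [2, -13, -4]; its W-coordinates [-2, 3, -2] give column 1.
Continuing for each basis vector yields [phi]_W = [[-2, 1, -1], [3, 3, 3], [-2, 0, -2]].

[[-2, 1, -1], [3, 3, 3], [-2, 0, -2]]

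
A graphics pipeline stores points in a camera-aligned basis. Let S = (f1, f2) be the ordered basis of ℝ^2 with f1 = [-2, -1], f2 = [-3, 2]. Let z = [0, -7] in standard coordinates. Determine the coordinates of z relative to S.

[z]_S is the unique c with M c = z, where M has columns f1, f2.
System: -2c_1 - 3c_2 = 0, -c_1 + 2c_2 = -7; solving gives c_1 = 3, c_2 = -2.
Check: 3f1 - 2f2 = [0, -7].

[3, -2]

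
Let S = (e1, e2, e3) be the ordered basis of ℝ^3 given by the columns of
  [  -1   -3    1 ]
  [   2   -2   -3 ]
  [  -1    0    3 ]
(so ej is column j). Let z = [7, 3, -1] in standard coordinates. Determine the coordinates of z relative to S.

We seek scalars with c_1 e1 + ... + c_3 e3 = z; equivalently solve M c = z where the columns of M are e1, ..., e3.
Solving this 3x3 system gives c = (-2, -2, -1).
Check: -2e1 - 2e2 - e3 = [7, 3, -1].

[-2, -2, -1]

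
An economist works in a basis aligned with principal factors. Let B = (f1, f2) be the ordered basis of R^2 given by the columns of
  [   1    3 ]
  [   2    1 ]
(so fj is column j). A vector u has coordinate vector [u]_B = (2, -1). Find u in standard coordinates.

(-1, 3)

By definition u = 2f1 - f2.
Summing componentwise gives (-1, 3).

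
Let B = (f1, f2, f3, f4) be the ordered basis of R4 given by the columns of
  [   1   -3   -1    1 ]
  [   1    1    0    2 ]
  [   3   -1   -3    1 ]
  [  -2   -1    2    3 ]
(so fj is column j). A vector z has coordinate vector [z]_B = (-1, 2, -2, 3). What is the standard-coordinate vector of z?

The coordinates say z = -f1 + 2f2 - 2f3 + 3f4; adding the scaled basis vectors gives (-2, 7, 4, 5).

(-2, 7, 4, 5)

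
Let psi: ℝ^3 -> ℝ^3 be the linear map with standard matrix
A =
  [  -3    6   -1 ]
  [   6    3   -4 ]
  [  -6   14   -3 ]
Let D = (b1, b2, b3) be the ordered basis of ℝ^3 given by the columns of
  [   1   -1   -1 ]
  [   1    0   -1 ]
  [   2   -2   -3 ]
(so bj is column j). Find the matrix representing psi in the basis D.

With P the matrix whose columns are b1, ..., b3, [psi]_D = P^(-1) A P.
Column by column: psi(b1) = A b1 = [1, 1, 2]; its D-coordinates [1, 0, 0] give column 1.
Continuing for each basis vector yields [psi]_D = [[1, 0, 2], [0, -3, 3], [0, -2, -1]].

[[1, 0, 2], [0, -3, 3], [0, -2, -1]]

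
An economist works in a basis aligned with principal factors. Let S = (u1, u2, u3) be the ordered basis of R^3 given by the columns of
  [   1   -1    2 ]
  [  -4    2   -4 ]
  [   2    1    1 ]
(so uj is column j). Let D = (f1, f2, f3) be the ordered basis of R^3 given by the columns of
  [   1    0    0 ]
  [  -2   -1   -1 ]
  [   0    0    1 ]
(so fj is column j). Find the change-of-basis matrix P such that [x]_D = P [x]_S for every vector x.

[[1, -1, 2], [0, -1, -1], [2, 1, 1]]

Let M have columns uj and N have columns fj. Then for every x, N [x]_D = x = M [x]_S, so P = N^(-1) M.
Since det N = -1, N^(-1) has integer entries; multiplying gives P = [[1, -1, 2], [0, -1, -1], [2, 1, 1]].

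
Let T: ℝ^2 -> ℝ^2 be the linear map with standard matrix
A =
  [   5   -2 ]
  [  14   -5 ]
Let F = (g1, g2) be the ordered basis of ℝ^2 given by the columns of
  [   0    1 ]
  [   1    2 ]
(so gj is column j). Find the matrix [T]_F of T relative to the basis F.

[[-1, 2], [-2, 1]]

The j-th column of [T]_F is [T(gj)]_F.
T(g1) = A g1 = <-2, -5> = -g1 - 2g2, so column 1 is <-1, -2>.
Repeating for g2 and assembling the columns gives [[-1, 2], [-2, 1]].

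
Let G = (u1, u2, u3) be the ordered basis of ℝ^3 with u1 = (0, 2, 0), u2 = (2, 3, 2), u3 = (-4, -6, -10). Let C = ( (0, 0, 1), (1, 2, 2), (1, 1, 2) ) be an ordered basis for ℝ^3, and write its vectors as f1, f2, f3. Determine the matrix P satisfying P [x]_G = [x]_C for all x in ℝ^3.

Column j of P is [uj]_C, since P maps G-coordinates to C-coordinates.
Expressing u1 in C: u1 = 0·f1 + 2f2 - 2f3, so column 1 of P is (0, 2, -2).
Doing the same for each uj gives P = [[0, -2, -2], [2, 1, -2], [-2, 1, -2]].

[[0, -2, -2], [2, 1, -2], [-2, 1, -2]]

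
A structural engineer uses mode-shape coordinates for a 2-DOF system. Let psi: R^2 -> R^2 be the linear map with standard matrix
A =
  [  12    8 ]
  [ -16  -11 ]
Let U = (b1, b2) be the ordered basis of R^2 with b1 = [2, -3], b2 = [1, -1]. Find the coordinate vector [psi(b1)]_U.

[-1, 2]

Column 1 of [psi]_U is the U-coordinate vector of psi(b1).
In standard coordinates psi(b1) = A b1 = [0, 1].
Converting to U: [0, 1] = -b1 + 2b2, so the coordinate vector is [-1, 2].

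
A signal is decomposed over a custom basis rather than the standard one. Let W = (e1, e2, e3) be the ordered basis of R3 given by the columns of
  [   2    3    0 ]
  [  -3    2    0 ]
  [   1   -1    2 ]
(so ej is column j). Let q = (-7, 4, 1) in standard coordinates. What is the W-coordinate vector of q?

We seek scalars with c_1 e1 + ... + c_3 e3 = q; equivalently solve M c = q where the columns of M are e1, ..., e3.
Gaussian elimination on [M | q] yields c = (-2, -1, 1).
Check: -2e1 - e2 + e3 = (-7, 4, 1).

(-2, -1, 1)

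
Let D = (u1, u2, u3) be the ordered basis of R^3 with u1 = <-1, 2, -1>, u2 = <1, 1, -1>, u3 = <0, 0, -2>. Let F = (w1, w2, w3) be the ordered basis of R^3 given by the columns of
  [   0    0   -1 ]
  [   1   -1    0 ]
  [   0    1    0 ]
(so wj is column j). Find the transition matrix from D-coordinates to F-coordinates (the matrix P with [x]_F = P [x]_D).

[[1, 0, -2], [-1, -1, -2], [1, -1, 0]]

Column j of P is [uj]_F, since P maps D-coordinates to F-coordinates.
Expressing u1 in F: u1 = w1 - w2 + w3, so column 1 of P is <1, -1, 1>.
Doing the same for each uj gives P = [[1, 0, -2], [-1, -1, -2], [1, -1, 0]].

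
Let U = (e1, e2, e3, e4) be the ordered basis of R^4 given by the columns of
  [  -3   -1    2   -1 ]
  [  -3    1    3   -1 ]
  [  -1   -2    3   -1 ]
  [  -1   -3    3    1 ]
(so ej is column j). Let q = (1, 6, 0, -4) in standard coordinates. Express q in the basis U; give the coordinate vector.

Write q = c_1 e1 + ... + c_4 e4 and solve for the c_i.
Row-reducing the augmented matrix [M | q] gives c = (0, 2, 1, -1).
Check: 0·e1 + 2e2 + e3 - e4 = (1, 6, 0, -4).

(0, 2, 1, -1)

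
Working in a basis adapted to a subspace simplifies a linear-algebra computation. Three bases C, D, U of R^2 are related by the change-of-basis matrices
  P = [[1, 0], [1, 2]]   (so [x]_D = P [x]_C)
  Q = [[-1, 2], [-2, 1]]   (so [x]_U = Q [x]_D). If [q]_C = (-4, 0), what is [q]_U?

First [q]_D = P [q]_C = (-4, -4).
Then [q]_U = Q [q]_D = (-4, 4).

(-4, 4)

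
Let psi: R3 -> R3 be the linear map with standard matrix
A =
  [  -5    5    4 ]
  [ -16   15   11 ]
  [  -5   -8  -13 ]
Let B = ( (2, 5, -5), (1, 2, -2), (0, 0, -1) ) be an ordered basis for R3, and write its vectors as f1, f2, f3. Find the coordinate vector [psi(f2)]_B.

Column 2 of [psi]_B is the B-coordinate vector of psi(f2).
In standard coordinates psi(f2) = A f2 = (-3, -8, 5).
Converting to B: (-3, -8, 5) = -2f1 + f2 + 3f3, so the coordinate vector is (-2, 1, 3).

(-2, 1, 3)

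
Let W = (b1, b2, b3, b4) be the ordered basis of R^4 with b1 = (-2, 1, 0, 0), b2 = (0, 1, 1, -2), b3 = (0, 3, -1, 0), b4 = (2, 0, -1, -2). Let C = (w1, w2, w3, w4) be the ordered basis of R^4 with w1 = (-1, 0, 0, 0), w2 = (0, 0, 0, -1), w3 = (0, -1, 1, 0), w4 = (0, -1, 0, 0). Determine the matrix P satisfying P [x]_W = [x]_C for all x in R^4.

[[2, 0, 0, -2], [0, 2, 0, 2], [0, 1, -1, -1], [-1, -2, -2, 1]]

Take x = bj: its W-coordinates are the j-th standard unit vector, so P e_j — column j of P — equals [bj]_C.
b1 = 2w1 + 0·w2 + 0·w3 - w4, giving column 1 = (2, 0, 0, -1); repeating for each j gives P = [[2, 0, 0, -2], [0, 2, 0, 2], [0, 1, -1, -1], [-1, -2, -2, 1]].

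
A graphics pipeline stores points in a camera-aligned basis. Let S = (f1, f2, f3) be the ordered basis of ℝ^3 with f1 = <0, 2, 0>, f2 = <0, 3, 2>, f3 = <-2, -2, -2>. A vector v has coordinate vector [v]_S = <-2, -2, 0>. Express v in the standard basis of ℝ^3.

By definition v = -2f1 - 2f2 + 0·f3.
Summing componentwise gives <0, -10, -4>.

<0, -10, -4>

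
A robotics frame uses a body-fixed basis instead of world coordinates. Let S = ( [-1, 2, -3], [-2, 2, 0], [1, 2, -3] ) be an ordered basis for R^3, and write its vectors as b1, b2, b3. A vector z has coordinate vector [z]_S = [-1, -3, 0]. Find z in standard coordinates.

By definition z = -b1 - 3b2 + 0·b3.
Summing componentwise gives [7, -8, 3].

[7, -8, 3]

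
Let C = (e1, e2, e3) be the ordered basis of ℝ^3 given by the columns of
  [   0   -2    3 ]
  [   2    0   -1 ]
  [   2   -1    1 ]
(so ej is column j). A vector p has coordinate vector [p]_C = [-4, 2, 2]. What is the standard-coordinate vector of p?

[2, -10, -8]

By definition p = -4e1 + 2e2 + 2e3.
Summing componentwise gives [2, -10, -8].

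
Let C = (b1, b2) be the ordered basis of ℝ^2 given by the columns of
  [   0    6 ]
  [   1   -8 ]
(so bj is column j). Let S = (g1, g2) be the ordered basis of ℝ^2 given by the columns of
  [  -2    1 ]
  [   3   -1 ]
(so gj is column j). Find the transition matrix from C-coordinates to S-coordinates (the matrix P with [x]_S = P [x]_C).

[[1, -2], [2, 2]]

Column j of P is [bj]_S, since P maps C-coordinates to S-coordinates.
Expressing b1 in S: b1 = g1 + 2g2, so column 1 of P is (1, 2).
Doing the same for each bj gives P = [[1, -2], [2, 2]].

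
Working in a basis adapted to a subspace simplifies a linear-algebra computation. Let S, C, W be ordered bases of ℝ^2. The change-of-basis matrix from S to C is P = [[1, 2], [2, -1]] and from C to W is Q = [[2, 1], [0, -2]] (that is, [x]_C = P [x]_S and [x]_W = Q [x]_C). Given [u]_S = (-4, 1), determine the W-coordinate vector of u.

Apply P to get C-coordinates (-2, -9), then Q to get W-coordinates.
The result is [u]_W = (-13, 18).

(-13, 18)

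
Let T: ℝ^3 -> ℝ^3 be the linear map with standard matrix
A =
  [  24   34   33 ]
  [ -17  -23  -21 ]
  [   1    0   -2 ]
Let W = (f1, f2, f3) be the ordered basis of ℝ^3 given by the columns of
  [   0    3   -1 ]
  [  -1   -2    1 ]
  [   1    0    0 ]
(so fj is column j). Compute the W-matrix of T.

[[-2, 3, -1], [-1, 2, 3], [-2, 2, -1]]

Let P have columns f1, ..., f3. Then [T]_W = P^(-1) A P.
Here det P = 1, so P^(-1) is integer; computing A P first and then P^(-1)(A P) gives [[-2, 3, -1], [-1, 2, 3], [-2, 2, -1]].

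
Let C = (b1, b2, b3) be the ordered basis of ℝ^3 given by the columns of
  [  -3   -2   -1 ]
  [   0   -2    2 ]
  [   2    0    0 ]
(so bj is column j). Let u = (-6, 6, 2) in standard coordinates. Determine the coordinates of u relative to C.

We seek scalars with c_1 b1 + ... + c_3 b3 = u; equivalently solve M c = u where the columns of M are b1, ..., b3.
Gaussian elimination on [M | u] yields c = (1, 0, 3).
Check: b1 + 0·b2 + 3b3 = (-6, 6, 2).

(1, 0, 3)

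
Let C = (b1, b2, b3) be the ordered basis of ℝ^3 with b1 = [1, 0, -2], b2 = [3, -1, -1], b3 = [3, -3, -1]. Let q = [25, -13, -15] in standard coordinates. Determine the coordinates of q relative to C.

[4, 4, 3]

We seek scalars with c_1 b1 + ... + c_3 b3 = q; equivalently solve M c = q where the columns of M are b1, ..., b3.
Gaussian elimination on [M | q] yields c = (4, 4, 3).
Check: 4b1 + 4b2 + 3b3 = [25, -13, -15].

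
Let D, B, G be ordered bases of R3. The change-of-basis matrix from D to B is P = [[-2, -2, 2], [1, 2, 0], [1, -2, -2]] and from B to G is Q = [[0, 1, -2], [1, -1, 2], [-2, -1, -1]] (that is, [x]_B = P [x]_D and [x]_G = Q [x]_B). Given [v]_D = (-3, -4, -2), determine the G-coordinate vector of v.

First [v]_B = P [v]_D = (10, -11, 9).
Then [v]_G = Q [v]_B = (-29, 39, -18).

(-29, 39, -18)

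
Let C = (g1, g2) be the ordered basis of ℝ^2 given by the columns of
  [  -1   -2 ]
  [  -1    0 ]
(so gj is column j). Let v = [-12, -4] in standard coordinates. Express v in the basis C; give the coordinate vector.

[4, 4]

[v]_C is the unique c with M c = v, where M has columns g1, g2.
System: -c_1 - 2c_2 = -12, -c_1 + 0c_2 = -4; solving gives c_1 = 4, c_2 = 4.
Check: 4g1 + 4g2 = [-12, -4].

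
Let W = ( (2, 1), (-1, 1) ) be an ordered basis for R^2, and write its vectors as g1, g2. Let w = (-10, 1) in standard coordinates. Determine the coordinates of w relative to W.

Write w = c_1 g1 + c_2 g2 and solve for the c_i.
System: 2c_1 - c_2 = -10, c_1 + c_2 = 1; solving gives c_1 = -3, c_2 = 4.
Check: -3g1 + 4g2 = (-10, 1).

(-3, 4)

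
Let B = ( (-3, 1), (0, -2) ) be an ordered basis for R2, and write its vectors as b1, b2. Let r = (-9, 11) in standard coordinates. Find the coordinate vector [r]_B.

(3, -4)

Write r = c_1 b1 + c_2 b2 and solve for the c_i.
System: -3c_1 + 0c_2 = -9, c_1 - 2c_2 = 11; solving gives c_1 = 3, c_2 = -4.
Check: 3b1 - 4b2 = (-9, 11).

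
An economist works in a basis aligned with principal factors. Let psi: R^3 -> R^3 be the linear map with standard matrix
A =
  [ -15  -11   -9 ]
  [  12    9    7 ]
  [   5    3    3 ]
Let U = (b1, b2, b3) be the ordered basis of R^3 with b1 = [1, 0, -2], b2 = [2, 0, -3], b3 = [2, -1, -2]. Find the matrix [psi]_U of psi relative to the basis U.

[[-3, 1, -1], [1, 1, 1], [2, -3, -1]]

With P the matrix whose columns are b1, ..., b3, [psi]_U = P^(-1) A P.
Column by column: psi(b1) = A b1 = [3, -2, -1]; its U-coordinates [-3, 1, 2] give column 1.
Continuing for each basis vector yields [psi]_U = [[-3, 1, -1], [1, 1, 1], [2, -3, -1]].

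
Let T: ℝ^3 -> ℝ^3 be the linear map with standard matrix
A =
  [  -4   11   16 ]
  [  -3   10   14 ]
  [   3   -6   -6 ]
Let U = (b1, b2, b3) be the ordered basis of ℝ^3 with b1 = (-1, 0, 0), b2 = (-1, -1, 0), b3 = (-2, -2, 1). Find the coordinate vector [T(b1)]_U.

(-1, 3, -3)

Compute T(b1) = A b1 = (4, 3, -3) in standard coordinates.
Then write this in U-coordinates: solve for y in y_1 b1 + ... + y_3 b3 = (4, 3, -3).
This gives y = (-1, 3, -3), which is column 1 of [T]_U.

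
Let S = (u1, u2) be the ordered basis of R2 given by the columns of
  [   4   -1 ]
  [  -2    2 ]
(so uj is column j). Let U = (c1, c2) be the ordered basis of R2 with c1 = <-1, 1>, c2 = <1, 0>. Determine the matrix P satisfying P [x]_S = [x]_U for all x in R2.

Column j of P is [uj]_U, since P maps S-coordinates to U-coordinates.
Expressing u1 in U: u1 = -2c1 + 2c2, so column 1 of P is <-2, 2>.
Doing the same for each uj gives P = [[-2, 2], [2, 1]].

[[-2, 2], [2, 1]]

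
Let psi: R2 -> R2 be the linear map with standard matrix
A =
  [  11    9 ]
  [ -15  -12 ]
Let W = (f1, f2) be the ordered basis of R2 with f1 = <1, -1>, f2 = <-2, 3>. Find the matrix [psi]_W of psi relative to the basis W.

With P the matrix whose columns are f1, f2, [psi]_W = P^(-1) A P.
Column by column: psi(f1) = A f1 = <2, -3>; its W-coordinates <0, -1> give column 1.
Continuing for each basis vector yields [psi]_W = [[0, 3], [-1, -1]].

[[0, 3], [-1, -1]]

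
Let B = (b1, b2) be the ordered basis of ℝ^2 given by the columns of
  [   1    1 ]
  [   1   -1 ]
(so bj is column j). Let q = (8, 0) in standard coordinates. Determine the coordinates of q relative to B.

(4, 4)

Write q = c_1 b1 + c_2 b2 and solve for the c_i.
System: c_1 + c_2 = 8, c_1 - c_2 = 0; solving gives c_1 = 4, c_2 = 4.
Check: 4b1 + 4b2 = (8, 0).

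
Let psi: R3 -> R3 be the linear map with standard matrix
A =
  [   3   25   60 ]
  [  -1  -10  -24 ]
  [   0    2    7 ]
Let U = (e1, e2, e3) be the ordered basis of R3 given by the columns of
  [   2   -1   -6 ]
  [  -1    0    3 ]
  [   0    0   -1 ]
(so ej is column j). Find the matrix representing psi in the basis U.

The j-th column of [psi]_U is [psi(ej)]_U.
psi(e1) = A e1 = (-19, 8, -2) = -2e1 + 3e2 + 2e3, so column 1 is (-2, 3, 2).
Repeating for e2, e3 and assembling the columns gives [[-2, -1, 3], [3, 1, 3], [2, 0, 1]].

[[-2, -1, 3], [3, 1, 3], [2, 0, 1]]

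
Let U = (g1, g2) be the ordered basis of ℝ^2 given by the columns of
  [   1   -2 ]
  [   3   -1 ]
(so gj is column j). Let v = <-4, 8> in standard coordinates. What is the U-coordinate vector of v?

Write v = c_1 g1 + c_2 g2 and solve for the c_i.
System: c_1 - 2c_2 = -4, 3c_1 - c_2 = 8; solving gives c_1 = 4, c_2 = 4.
Check: 4g1 + 4g2 = <-4, 8>.

<4, 4>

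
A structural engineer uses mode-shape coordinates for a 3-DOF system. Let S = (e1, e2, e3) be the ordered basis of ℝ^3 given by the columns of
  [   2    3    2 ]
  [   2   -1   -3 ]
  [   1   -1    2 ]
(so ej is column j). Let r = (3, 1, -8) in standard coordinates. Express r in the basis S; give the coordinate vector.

We seek scalars with c_1 e1 + ... + c_3 e3 = r; equivalently solve M c = r where the columns of M are e1, ..., e3.
Gaussian elimination on [M | r] yields c = (-1, 3, -2).
Check: -e1 + 3e2 - 2e3 = (3, 1, -8).

(-1, 3, -2)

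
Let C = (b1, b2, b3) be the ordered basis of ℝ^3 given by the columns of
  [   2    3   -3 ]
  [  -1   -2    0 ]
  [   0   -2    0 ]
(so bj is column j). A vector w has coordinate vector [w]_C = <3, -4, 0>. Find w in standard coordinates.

The coordinates say w = 3b1 - 4b2 + 0·b3; adding the scaled basis vectors gives <-6, 5, 8>.

<-6, 5, 8>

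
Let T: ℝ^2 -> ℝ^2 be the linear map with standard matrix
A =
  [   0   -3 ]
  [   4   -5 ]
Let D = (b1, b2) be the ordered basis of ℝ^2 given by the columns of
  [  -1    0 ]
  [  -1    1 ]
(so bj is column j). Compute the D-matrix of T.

[[-3, 3], [-2, -2]]

Let P have columns b1, b2. Then [T]_D = P^(-1) A P.
Here det P = -1, so P^(-1) is integer; computing A P first and then P^(-1)(A P) gives [[-3, 3], [-2, -2]].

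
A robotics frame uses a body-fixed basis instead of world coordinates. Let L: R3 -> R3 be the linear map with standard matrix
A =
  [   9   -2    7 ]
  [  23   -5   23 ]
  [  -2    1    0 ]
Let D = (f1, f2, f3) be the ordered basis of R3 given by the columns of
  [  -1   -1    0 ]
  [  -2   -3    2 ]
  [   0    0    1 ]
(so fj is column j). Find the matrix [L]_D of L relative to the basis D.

[[2, 3, 0], [3, 0, -3], [0, -1, 2]]

Let P have columns f1, ..., f3. Then [L]_D = P^(-1) A P.
Here det P = 1, so P^(-1) is integer; computing A P first and then P^(-1)(A P) gives [[2, 3, 0], [3, 0, -3], [0, -1, 2]].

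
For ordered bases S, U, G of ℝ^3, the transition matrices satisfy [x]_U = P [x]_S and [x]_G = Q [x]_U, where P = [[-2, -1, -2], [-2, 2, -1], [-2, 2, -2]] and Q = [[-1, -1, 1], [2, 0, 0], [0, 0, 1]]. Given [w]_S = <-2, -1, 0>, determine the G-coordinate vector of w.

Composing the changes, [w]_G = Q P [w]_S.
Q P = [[2, 1, 1], [-4, -2, -4], [-2, 2, -2]]; applying this to <-2, -1, 0> gives <-5, 10, 2>.

<-5, 10, 2>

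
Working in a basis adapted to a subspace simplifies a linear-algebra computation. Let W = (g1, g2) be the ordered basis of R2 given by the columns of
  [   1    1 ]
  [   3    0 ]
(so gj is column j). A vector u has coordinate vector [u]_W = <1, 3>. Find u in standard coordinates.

u = M [u]_W, where M has columns g1, g2.
Carrying out the matrix-vector product, u = <4, 3>.

<4, 3>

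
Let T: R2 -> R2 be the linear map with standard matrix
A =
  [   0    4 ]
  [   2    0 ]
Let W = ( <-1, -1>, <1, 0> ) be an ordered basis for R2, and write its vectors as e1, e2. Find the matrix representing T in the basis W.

[[2, -2], [-2, -2]]

Let P have columns e1, e2. Then [T]_W = P^(-1) A P.
Here det P = 1, so P^(-1) is integer; computing A P first and then P^(-1)(A P) gives [[2, -2], [-2, -2]].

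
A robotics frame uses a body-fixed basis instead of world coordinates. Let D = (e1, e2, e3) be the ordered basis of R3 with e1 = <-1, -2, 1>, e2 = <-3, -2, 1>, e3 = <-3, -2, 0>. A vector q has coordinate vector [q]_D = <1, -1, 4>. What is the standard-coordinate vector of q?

<-10, -8, 0>

q = M [q]_D, where M has columns e1, ..., e3.
Carrying out the matrix-vector product, q = <-10, -8, 0>.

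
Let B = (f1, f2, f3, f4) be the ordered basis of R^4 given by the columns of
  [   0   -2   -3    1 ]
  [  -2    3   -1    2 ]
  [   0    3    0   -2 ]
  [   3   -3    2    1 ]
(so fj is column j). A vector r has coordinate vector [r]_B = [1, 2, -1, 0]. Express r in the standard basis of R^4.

[-1, 5, 6, -5]

r = M [r]_B, where M has columns f1, ..., f4.
Carrying out the matrix-vector product, r = [-1, 5, 6, -5].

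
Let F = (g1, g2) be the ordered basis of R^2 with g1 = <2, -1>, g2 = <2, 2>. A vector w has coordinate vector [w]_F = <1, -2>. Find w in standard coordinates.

The coordinates say w = g1 - 2g2; adding the scaled basis vectors gives <-2, -5>.

<-2, -5>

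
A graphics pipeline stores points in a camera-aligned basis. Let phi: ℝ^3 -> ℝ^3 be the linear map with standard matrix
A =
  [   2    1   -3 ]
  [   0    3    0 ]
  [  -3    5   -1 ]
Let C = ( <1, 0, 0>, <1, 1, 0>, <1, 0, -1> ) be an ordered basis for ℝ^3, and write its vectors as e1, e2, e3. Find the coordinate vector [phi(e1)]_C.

<-1, 0, 3>

Compute phi(e1) = A e1 = <2, 0, -3> in standard coordinates.
Then write this in C-coordinates: solve for y in y_1 e1 + ... + y_3 e3 = <2, 0, -3>.
This gives y = <-1, 0, 3>, which is column 1 of [phi]_C.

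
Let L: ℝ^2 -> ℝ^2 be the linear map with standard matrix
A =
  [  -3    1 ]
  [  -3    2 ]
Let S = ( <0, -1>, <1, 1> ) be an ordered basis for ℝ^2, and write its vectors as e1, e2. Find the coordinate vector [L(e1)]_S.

Compute L(e1) = A e1 = <-1, -2> in standard coordinates.
Then write this in S-coordinates: solve for y in y_1 e1 + y_2 e2 = <-1, -2>.
This gives y = <1, -1>, which is column 1 of [L]_S.

<1, -1>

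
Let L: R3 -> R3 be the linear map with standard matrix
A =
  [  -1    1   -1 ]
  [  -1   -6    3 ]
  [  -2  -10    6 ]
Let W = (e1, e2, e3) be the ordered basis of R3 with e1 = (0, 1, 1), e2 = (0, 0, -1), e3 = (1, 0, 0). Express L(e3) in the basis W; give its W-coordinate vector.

Column 3 of [L]_W is the W-coordinate vector of L(e3).
In standard coordinates L(e3) = A e3 = (-1, -1, -2).
Converting to W: (-1, -1, -2) = -e1 + e2 - e3, so the coordinate vector is (-1, 1, -1).

(-1, 1, -1)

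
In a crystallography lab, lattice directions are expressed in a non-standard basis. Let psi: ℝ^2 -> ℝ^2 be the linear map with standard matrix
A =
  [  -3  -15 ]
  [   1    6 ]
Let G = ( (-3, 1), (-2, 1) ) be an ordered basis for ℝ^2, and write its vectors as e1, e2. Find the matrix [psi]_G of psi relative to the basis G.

[[0, 1], [3, 3]]

Let P have columns e1, e2. Then [psi]_G = P^(-1) A P.
Here det P = -1, so P^(-1) is integer; computing A P first and then P^(-1)(A P) gives [[0, 1], [3, 3]].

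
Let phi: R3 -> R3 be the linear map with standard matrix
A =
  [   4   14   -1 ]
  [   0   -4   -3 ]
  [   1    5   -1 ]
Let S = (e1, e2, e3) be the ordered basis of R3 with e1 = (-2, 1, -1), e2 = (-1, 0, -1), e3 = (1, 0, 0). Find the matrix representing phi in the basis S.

[[-1, 3, 0], [-3, -3, -1], [2, 0, 3]]

Let P have columns e1, ..., e3. Then [phi]_S = P^(-1) A P.
Here det P = -1, so P^(-1) is integer; computing A P first and then P^(-1)(A P) gives [[-1, 3, 0], [-3, -3, -1], [2, 0, 3]].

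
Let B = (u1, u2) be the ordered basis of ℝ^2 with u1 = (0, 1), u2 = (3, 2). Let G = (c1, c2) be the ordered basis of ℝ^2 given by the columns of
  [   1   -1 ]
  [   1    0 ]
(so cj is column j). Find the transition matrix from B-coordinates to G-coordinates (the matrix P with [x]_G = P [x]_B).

[[1, 2], [1, -1]]

Let M have columns uj and N have columns cj. Then for every x, N [x]_G = x = M [x]_B, so P = N^(-1) M.
Since det N = 1, N^(-1) has integer entries; multiplying gives P = [[1, 2], [1, -1]].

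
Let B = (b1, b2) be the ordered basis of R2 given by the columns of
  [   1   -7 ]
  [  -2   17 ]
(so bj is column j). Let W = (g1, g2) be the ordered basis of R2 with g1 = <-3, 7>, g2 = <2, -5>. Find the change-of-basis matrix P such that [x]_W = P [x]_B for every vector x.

Take x = bj: its B-coordinates are the j-th standard unit vector, so P e_j — column j of P — equals [bj]_W.
b1 = -g1 - g2, giving column 1 = <-1, -1>; repeating for each j gives P = [[-1, 1], [-1, -2]].

[[-1, 1], [-1, -2]]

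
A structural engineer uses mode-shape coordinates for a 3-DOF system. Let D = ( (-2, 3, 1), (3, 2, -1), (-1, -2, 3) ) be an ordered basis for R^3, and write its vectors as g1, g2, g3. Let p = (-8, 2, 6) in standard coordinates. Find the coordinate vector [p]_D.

We seek scalars with c_1 g1 + ... + c_3 g3 = p; equivalently solve M c = p where the columns of M are g1, ..., g3.
Gaussian elimination on [M | p] yields c = (2, -1, 1).
Check: 2g1 - g2 + g3 = (-8, 2, 6).

(2, -1, 1)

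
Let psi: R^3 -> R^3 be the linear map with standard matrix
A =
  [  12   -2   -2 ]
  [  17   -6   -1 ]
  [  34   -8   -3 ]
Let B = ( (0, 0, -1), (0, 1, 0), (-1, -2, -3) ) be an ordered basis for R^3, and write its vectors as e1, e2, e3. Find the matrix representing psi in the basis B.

Let P have columns e1, ..., e3. Then [psi]_B = P^(-1) A P.
Here det P = -1, so P^(-1) is integer; computing A P first and then P^(-1)(A P) gives [[3, 2, 3], [-3, -2, 2], [-2, 2, 2]].

[[3, 2, 3], [-3, -2, 2], [-2, 2, 2]]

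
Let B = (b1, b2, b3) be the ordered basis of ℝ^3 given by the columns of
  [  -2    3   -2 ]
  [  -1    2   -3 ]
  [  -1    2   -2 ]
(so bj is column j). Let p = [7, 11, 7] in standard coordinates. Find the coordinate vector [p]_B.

[-1, -1, -4]

Write p = c_1 b1 + ... + c_3 b3 and solve for the c_i.
Row-reducing the augmented matrix [M | p] gives c = (-1, -1, -4).
Check: -b1 - b2 - 4b3 = [7, 11, 7].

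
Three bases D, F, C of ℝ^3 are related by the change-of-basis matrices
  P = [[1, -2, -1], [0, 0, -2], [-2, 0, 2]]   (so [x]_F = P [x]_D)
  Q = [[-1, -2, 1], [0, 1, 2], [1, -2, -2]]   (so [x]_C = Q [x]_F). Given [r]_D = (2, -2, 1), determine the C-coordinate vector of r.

First [r]_F = P [r]_D = (5, -2, -2).
Then [r]_C = Q [r]_F = (-3, -6, 13).

(-3, -6, 13)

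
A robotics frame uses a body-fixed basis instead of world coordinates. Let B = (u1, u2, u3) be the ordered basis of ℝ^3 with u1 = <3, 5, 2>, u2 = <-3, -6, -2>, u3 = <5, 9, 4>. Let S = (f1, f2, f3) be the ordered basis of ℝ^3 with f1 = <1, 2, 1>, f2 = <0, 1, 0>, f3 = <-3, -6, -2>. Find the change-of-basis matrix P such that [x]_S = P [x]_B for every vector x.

Take x = uj: its B-coordinates are the j-th standard unit vector, so P e_j — column j of P — equals [uj]_S.
u1 = 0·f1 - f2 - f3, giving column 1 = <0, -1, -1>; repeating for each j gives P = [[0, 0, 2], [-1, 0, -1], [-1, 1, -1]].

[[0, 0, 2], [-1, 0, -1], [-1, 1, -1]]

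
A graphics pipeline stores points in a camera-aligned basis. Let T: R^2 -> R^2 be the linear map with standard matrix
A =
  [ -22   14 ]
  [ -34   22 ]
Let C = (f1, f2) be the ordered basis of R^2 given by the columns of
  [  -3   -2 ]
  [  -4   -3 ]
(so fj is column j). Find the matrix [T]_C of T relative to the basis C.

The j-th column of [T]_C is [T(fj)]_C.
T(f1) = A f1 = (10, 14) = -2f1 - 2f2, so column 1 is (-2, -2).
Repeating for f2 and assembling the columns gives [[-2, -2], [-2, 2]].

[[-2, -2], [-2, 2]]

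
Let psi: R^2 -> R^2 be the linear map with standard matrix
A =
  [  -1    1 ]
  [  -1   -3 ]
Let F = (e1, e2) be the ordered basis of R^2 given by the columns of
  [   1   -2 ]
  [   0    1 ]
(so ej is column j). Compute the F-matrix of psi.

[[-3, 1], [-1, -1]]

Let P have columns e1, e2. Then [psi]_F = P^(-1) A P.
Here det P = 1, so P^(-1) is integer; computing A P first and then P^(-1)(A P) gives [[-3, 1], [-1, -1]].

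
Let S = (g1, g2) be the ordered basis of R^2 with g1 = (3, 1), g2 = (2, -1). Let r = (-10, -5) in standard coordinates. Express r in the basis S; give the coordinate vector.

We seek scalars with c_1 g1 + c_2 g2 = r; equivalently solve M c = r where the columns of M are g1, g2.
System: 3c_1 + 2c_2 = -10, c_1 - c_2 = -5; solving gives c_1 = -4, c_2 = 1.
Check: -4g1 + g2 = (-10, -5).

(-4, 1)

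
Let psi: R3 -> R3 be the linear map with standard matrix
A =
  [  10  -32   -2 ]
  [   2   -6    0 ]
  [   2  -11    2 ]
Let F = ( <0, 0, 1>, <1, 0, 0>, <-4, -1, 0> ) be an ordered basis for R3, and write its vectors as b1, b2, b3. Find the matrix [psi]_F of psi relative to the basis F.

[[2, 2, 3], [-2, 2, 0], [0, -2, 2]]

Let P have columns b1, ..., b3. Then [psi]_F = P^(-1) A P.
Here det P = -1, so P^(-1) is integer; computing A P first and then P^(-1)(A P) gives [[2, 2, 3], [-2, 2, 0], [0, -2, 2]].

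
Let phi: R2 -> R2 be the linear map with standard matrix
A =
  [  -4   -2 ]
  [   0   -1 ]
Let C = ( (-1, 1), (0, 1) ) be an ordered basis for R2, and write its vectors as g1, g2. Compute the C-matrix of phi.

[[-2, 2], [1, -3]]

Let P have columns g1, g2. Then [phi]_C = P^(-1) A P.
Here det P = -1, so P^(-1) is integer; computing A P first and then P^(-1)(A P) gives [[-2, 2], [1, -3]].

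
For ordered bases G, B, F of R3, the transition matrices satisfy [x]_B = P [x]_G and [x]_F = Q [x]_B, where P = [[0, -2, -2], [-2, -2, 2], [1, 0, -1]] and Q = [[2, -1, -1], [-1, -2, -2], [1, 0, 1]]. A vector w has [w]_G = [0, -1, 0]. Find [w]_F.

[2, -6, 2]

First [w]_B = P [w]_G = [2, 2, 0].
Then [w]_F = Q [w]_B = [2, -6, 2].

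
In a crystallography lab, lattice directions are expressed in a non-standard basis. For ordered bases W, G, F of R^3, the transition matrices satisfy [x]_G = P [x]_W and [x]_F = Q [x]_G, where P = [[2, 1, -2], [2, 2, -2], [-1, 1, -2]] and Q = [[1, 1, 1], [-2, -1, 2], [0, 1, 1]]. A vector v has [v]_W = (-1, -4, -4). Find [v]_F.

(5, 8, 3)

First [v]_G = P [v]_W = (2, -2, 5).
Then [v]_F = Q [v]_G = (5, 8, 3).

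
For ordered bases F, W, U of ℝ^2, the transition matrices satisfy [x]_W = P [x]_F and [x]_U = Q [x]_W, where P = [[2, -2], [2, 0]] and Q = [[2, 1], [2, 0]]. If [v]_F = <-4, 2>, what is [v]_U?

<-32, -24>

Apply P to get W-coordinates <-12, -8>, then Q to get U-coordinates.
The result is [v]_U = <-32, -24>.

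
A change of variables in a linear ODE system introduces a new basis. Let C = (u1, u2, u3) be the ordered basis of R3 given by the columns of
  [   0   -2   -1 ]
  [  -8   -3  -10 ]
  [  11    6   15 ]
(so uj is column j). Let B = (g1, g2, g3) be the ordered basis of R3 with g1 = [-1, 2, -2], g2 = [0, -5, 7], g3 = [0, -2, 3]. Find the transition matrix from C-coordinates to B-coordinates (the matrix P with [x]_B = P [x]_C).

Take x = uj: its C-coordinates are the j-th standard unit vector, so P e_j — column j of P — equals [uj]_B.
u1 = 0·g1 + 2g2 - g3, giving column 1 = [0, 2, -1]; repeating for each j gives P = [[0, 2, 1], [2, 1, 2], [-1, 1, 1]].

[[0, 2, 1], [2, 1, 2], [-1, 1, 1]]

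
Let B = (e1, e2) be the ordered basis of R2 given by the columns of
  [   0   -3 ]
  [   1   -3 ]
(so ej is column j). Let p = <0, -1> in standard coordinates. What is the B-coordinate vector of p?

Write p = c_1 e1 + c_2 e2 and solve for the c_i.
System: 0c_1 - 3c_2 = 0, c_1 - 3c_2 = -1; solving gives c_1 = -1, c_2 = 0.
Check: -e1 + 0·e2 = <0, -1>.

<-1, 0>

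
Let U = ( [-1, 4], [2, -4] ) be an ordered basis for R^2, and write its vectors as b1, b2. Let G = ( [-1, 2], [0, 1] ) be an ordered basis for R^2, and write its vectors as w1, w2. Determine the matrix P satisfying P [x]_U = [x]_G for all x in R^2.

Column j of P is [bj]_G, since P maps U-coordinates to G-coordinates.
Expressing b1 in G: b1 = w1 + 2w2, so column 1 of P is [1, 2].
Doing the same for each bj gives P = [[1, -2], [2, 0]].

[[1, -2], [2, 0]]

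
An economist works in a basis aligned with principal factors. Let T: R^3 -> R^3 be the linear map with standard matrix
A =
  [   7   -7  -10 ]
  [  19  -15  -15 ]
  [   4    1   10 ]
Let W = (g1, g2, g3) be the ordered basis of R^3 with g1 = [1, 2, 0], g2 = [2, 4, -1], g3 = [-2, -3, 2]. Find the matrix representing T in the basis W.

[[-1, -2, -1], [0, 0, -3], [3, 1, 3]]

Let P have columns g1, ..., g3. Then [T]_W = P^(-1) A P.
Here det P = 1, so P^(-1) is integer; computing A P first and then P^(-1)(A P) gives [[-1, -2, -1], [0, 0, -3], [3, 1, 3]].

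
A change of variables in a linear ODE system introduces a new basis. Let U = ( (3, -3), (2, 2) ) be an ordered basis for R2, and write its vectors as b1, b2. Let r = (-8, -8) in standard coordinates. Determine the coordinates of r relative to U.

We seek scalars with c_1 b1 + c_2 b2 = r; equivalently solve M c = r where the columns of M are b1, b2.
System: 3c_1 + 2c_2 = -8, -3c_1 + 2c_2 = -8; solving gives c_1 = 0, c_2 = -4.
Check: 0·b1 - 4b2 = (-8, -8).

(0, -4)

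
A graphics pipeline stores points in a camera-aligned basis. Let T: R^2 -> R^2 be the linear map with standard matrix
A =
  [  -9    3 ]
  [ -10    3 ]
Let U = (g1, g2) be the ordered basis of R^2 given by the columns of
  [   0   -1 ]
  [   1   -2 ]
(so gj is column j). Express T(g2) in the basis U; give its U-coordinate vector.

<-2, -3>

Compute T(g2) = A g2 = <3, 4> in standard coordinates.
Then write this in U-coordinates: solve for y in y_1 g1 + y_2 g2 = <3, 4>.
This gives y = <-2, -3>, which is column 2 of [T]_U.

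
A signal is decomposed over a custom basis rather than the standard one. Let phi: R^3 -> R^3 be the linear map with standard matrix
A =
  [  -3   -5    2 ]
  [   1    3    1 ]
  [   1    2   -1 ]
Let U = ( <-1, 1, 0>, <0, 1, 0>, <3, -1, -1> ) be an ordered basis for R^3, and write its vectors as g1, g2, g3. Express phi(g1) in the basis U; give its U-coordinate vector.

Compute phi(g1) = A g1 = <-2, 2, 1> in standard coordinates.
Then write this in U-coordinates: solve for y in y_1 g1 + ... + y_3 g3 = <-2, 2, 1>.
This gives y = <-1, 2, -1>, which is column 1 of [phi]_U.

<-1, 2, -1>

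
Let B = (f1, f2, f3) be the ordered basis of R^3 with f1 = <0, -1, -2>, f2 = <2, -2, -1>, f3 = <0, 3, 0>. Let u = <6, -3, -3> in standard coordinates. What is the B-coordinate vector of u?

We seek scalars with c_1 f1 + ... + c_3 f3 = u; equivalently solve M c = u where the columns of M are f1, ..., f3.
Gaussian elimination on [M | u] yields c = (0, 3, 1).
Check: 0·f1 + 3f2 + f3 = <6, -3, -3>.

<0, 3, 1>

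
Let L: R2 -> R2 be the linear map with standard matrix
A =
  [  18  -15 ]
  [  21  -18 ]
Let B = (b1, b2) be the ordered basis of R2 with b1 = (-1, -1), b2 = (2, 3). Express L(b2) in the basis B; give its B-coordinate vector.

(3, -3)

Compute L(b2) = A b2 = (-9, -12) in standard coordinates.
Then write this in B-coordinates: solve for y in y_1 b1 + y_2 b2 = (-9, -12).
This gives y = (3, -3), which is column 2 of [L]_B.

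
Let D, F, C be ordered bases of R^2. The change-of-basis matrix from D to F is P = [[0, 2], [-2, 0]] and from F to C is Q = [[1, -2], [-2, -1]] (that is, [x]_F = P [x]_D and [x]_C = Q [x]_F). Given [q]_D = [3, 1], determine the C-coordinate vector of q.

Apply P to get F-coordinates [2, -6], then Q to get C-coordinates.
The result is [q]_C = [14, 2].

[14, 2]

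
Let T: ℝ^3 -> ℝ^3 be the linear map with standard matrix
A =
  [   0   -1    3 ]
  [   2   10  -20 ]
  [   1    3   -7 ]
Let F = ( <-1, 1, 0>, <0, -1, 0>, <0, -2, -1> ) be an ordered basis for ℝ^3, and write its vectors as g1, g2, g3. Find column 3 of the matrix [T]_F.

Column 3 of [T]_F is the F-coordinate vector of T(g3).
In standard coordinates T(g3) = A g3 = <-1, 0, 1>.
Converting to F: <-1, 0, 1> = g1 + 3g2 - g3, so the coordinate vector is <1, 3, -1>.

<1, 3, -1>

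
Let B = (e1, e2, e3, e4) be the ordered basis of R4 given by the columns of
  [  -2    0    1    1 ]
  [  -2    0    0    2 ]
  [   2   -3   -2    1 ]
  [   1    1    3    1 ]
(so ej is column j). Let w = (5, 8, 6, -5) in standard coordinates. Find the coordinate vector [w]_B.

Write w = c_1 e1 + ... + c_4 e4 and solve for the c_i.
Solving this 4x4 system gives c = (-2, -2, -1, 2).
Check: -2e1 - 2e2 - e3 + 2e4 = (5, 8, 6, -5).

(-2, -2, -1, 2)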